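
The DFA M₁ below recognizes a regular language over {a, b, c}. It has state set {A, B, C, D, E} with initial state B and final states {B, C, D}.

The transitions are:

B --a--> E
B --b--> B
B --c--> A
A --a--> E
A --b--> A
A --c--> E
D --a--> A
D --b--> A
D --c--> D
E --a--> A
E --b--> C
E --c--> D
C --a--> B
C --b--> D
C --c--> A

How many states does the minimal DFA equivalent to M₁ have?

Initial partition by acceptance: {B,C,D} | {A,E}.
Refine {B,C,D} on symbol a: members go to different blocks, giving {B,D} and {C}.
Split {B,D} by δ(·,b) → {B} and {D}.
Split {A,E} by δ(·,b) → {A} and {E}.
No further refinement is possible. Final partition (5 blocks): {B} | {A} | {C} | {D} | {E}.

5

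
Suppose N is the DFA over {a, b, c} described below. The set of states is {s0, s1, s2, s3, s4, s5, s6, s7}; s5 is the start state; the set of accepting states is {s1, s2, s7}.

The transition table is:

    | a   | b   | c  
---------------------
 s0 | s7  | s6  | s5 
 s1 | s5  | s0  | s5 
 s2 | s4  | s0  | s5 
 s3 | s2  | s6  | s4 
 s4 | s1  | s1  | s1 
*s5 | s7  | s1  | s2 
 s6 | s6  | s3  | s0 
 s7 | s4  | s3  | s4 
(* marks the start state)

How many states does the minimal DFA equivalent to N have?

Start with accepting vs non-accepting: {s1,s2,s7} | {s0,s3,s4,s5,s6}.
Refine {s0,s3,s4,s5,s6} on symbol a: members go to different blocks, giving {s0,s3,s4,s5} and {s6}.
Refine {s0,s3,s4,s5} on symbol b: members go to different blocks, giving {s0,s3} and {s4,s5}.
Stable partition: {s1,s2,s7} | {s0,s3} | {s6} | {s4,s5} — 4 equivalence classes.

4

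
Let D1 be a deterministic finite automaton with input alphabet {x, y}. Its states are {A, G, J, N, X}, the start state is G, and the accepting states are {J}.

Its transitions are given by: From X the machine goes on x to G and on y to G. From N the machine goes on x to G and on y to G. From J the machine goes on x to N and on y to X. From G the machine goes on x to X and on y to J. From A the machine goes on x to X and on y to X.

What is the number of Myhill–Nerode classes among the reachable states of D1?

3

States {A} cannot be reached from the start state, so discard them.
Start with accepting vs non-accepting: {J} | {G,N,X}.
Refine {G,N,X} on symbol y: members go to different blocks, giving {N,X} and {G}.
No further refinement is possible. Final partition (3 blocks): {J} | {N,X} | {G}.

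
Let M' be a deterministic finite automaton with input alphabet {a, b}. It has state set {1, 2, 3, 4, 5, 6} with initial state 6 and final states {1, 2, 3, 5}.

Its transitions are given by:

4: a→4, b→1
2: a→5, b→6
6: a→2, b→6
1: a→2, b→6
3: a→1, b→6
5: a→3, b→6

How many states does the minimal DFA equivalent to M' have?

2

First remove the unreachable states {4}; 5 states remain.
P0 = {1,2,3,5} | {6}.
No further refinement is possible. Final partition (2 blocks): {1,2,3,5} | {6}.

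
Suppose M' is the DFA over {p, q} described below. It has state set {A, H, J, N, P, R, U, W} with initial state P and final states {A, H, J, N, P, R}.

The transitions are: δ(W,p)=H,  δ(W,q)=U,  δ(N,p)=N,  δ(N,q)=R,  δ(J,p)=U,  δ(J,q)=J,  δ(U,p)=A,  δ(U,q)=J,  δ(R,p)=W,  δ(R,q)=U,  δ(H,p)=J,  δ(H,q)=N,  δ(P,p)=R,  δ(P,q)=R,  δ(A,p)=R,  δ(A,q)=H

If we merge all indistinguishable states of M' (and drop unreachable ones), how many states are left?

All states are reachable from the start state.
P0 = {A,H,J,N,P,R} | {U,W}.
On input p, block {A,H,J,N,P,R} splits into {A,H,N,P} and {J,R}.
Refine {A,H,N,P} on symbol p: members go to different blocks, giving {A,H,P} and {N}.
Split {A,H,P} by δ(·,q) → {A} and {H} and {P}.
On input p, block {U,W} splits into {W} and {U}.
Refine {J,R} on symbol p: members go to different blocks, giving {J} and {R}.
Stable partition: {A} | {W} | {J} | {N} | {H} | {P} | {U} | {R} — 8 equivalence classes.

8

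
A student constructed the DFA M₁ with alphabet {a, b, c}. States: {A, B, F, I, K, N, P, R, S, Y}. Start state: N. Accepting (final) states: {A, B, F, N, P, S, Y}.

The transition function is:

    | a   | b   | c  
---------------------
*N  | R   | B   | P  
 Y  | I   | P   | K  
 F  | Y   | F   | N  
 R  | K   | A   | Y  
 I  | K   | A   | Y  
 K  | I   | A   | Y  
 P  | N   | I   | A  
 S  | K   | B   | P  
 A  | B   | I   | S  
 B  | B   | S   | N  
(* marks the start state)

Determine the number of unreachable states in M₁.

1

BFS from N reaches {A, B, I, K, N, P, R, S, Y}; the 1 state(s) F are never visited.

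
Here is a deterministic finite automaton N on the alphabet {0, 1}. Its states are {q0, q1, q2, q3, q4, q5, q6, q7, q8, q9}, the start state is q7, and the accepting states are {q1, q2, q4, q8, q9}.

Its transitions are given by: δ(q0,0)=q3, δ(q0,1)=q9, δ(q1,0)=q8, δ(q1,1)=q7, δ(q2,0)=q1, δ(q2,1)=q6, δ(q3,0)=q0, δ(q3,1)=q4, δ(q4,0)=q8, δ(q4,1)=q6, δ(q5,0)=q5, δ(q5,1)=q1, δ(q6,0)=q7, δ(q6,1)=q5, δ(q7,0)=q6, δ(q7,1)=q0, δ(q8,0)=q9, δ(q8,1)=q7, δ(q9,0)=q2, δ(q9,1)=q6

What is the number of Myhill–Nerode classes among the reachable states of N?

Every state is reachable, so we keep all 10.
Start with accepting vs non-accepting: {q1,q2,q4,q8,q9} | {q0,q3,q5,q6,q7}.
Split {q0,q3,q5,q6,q7} by δ(·,1) → {q0,q3,q5} and {q6,q7}.
No further refinement is possible. Final partition (3 blocks): {q1,q2,q4,q8,q9} | {q0,q3,q5} | {q6,q7}.

3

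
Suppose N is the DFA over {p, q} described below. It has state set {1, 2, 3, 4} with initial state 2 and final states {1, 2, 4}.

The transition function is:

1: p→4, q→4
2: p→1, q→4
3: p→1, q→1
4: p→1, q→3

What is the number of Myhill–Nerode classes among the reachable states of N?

4

Every state is reachable, so we keep all 4.
P0 = {1,2,4} | {3}.
Split {1,2,4} by δ(·,q) → {1,2} and {4}.
On input p, block {1,2} splits into {1} and {2}.
No further refinement is possible. Final partition (4 blocks): {1} | {3} | {4} | {2}.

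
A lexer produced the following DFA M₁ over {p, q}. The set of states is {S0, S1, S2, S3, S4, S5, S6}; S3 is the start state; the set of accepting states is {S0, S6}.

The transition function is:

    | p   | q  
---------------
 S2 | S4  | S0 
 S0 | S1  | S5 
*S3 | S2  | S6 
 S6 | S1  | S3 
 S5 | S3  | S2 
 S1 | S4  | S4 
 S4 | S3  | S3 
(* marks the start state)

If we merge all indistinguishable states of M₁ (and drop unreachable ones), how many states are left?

7

Initial partition by acceptance: {S0,S6} | {S1,S2,S3,S4,S5}.
Split {S1,S2,S3,S4,S5} by δ(·,q) → {S1,S4,S5} and {S2,S3}.
Refine {S0,S6} on symbol q: members go to different blocks, giving {S0} and {S6}.
On input p, block {S1,S4,S5} splits into {S4,S5} and {S1}.
Split {S2,S3} by δ(·,p) → {S2} and {S3}.
On input q, block {S4,S5} splits into {S4} and {S5}.
The partition is now stable with 7 blocks: {S0} | {S4} | {S2} | {S6} | {S1} | {S3} | {S5}.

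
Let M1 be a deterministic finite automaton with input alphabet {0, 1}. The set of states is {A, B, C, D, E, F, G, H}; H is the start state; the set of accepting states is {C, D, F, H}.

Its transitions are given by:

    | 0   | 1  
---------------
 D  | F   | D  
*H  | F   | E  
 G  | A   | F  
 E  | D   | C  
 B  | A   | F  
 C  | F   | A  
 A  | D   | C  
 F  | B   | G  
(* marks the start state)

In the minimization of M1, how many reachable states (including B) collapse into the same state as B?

2

Start with accepting vs non-accepting: {C,D,F,H} | {A,B,E,G}.
On input 0, block {C,D,F,H} splits into {C,D,H} and {F}.
Refine {C,D,H} on symbol 1: members go to different blocks, giving {C,H} and {D}.
Split {A,B,E,G} by δ(·,0) → {A,E} and {B,G}.
The partition is now stable with 5 blocks: {C,H} | {A,E} | {F} | {D} | {B,G}.
The equivalence class containing B is {B,G}, of size 2.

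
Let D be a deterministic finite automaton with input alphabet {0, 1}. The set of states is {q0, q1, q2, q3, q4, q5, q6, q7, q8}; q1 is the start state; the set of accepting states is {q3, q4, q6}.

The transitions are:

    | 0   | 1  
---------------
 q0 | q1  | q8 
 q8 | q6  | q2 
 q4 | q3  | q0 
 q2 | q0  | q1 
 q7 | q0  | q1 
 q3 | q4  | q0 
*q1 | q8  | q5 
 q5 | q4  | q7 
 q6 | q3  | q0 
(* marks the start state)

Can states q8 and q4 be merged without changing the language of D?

No

All states are reachable from the start state.
P0 = {q3,q4,q6} | {q0,q1,q2,q5,q7,q8}.
Split {q0,q1,q2,q5,q7,q8} by δ(·,0) → {q0,q1,q2,q7} and {q5,q8}.
Split {q0,q1,q2,q7} by δ(·,0) → {q0,q2,q7} and {q1}.
Refine {q0,q2,q7} on symbol 0: members go to different blocks, giving {q2,q7} and {q0}.
No further refinement is possible. Final partition (5 blocks): {q3,q4,q6} | {q2,q7} | {q5,q8} | {q1} | {q0}.
q8 and q4 end up in different blocks, so they are distinguishable. For instance, the string 'ε' is accepted from only q4.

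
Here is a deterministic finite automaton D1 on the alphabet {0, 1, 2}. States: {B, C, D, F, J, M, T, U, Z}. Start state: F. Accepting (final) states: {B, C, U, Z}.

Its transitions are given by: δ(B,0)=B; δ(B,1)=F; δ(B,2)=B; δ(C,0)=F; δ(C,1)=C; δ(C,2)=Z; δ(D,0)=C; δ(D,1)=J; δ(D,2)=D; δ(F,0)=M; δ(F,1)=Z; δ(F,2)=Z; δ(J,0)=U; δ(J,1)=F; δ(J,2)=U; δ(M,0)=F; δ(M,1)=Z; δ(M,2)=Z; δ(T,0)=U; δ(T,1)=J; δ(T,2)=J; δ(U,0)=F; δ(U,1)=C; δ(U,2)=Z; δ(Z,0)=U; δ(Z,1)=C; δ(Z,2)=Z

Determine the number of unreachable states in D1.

4

No path from F leads to B, D, J, T; the other 5 states are all reachable.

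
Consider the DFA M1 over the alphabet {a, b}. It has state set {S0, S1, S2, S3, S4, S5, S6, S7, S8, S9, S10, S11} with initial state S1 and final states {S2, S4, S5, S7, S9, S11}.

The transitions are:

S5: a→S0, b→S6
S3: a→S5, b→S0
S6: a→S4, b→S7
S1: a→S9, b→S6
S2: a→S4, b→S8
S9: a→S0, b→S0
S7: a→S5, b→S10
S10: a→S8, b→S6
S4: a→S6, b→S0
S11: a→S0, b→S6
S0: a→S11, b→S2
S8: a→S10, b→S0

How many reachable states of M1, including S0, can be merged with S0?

Reachable states from the start: {S0,S1,S2,S4,S5,S6,S7,S8,S9,S10,S11}. Unreachable: {S3} — drop them.
P0 = {S2,S4,S5,S7,S9,S11} | {S0,S1,S6,S8,S10}.
On input a, block {S2,S4,S5,S7,S9,S11} splits into {S4,S5,S9,S11} and {S2,S7}.
Refine {S0,S1,S6,S8,S10} on symbol a: members go to different blocks, giving {S0,S1,S6} and {S8,S10}.
On input b, block {S0,S1,S6} splits into {S0,S6} and {S1}.
Stable partition: {S4,S5,S9,S11} | {S0,S6} | {S2,S7} | {S8,S10} | {S1} — 5 equivalence classes.
State S0 belongs to the block {S0,S6}, which has 2 states.

2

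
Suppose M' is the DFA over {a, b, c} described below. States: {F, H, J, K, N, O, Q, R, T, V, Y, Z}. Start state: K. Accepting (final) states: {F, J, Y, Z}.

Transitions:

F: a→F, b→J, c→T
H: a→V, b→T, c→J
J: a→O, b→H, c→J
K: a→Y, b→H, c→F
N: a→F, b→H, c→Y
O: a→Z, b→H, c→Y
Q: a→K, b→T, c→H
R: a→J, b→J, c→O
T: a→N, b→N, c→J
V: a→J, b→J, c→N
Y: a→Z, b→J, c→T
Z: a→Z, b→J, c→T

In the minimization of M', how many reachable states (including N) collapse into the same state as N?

3

Reachable states from the start: {F,H,J,K,N,O,T,V,Y,Z}. Unreachable: {Q,R} — drop them.
Initial partition by acceptance: {F,J,Y,Z} | {H,K,N,O,T,V}.
Refine {F,J,Y,Z} on symbol a: members go to different blocks, giving {F,Y,Z} and {J}.
On input a, block {H,K,N,O,T,V} splits into {K,N,O} and {H,T} and {V}.
Split {H,T} by δ(·,a) → {H} and {T}.
The partition is now stable with 6 blocks: {F,Y,Z} | {K,N,O} | {J} | {H} | {V} | {T}.
State N belongs to the block {K,N,O}, which has 3 states.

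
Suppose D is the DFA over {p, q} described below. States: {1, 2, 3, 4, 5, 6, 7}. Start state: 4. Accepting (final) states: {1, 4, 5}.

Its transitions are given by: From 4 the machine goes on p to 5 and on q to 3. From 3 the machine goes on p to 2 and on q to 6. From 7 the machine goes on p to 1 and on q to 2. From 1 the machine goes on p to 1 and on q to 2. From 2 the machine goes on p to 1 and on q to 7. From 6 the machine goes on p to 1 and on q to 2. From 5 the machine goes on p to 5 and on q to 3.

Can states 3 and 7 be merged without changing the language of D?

Start with accepting vs non-accepting: {1,4,5} | {2,3,6,7}.
Refine {2,3,6,7} on symbol p: members go to different blocks, giving {2,6,7} and {3}.
On input q, block {1,4,5} splits into {4,5} and {1}.
No further refinement is possible. Final partition (4 blocks): {4,5} | {2,6,7} | {3} | {1}.
3 and 7 end up in different blocks, so they are distinguishable. For instance, the string 'p' is accepted from only 7.

No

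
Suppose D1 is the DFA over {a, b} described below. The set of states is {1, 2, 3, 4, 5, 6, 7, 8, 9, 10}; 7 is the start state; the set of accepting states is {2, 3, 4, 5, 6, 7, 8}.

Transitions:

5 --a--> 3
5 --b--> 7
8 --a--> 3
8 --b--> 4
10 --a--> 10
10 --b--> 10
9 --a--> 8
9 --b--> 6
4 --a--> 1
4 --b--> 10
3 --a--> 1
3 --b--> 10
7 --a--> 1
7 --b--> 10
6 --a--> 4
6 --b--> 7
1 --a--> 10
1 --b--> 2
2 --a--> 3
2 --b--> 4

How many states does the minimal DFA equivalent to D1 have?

States {5,6,8,9} cannot be reached from the start state, so discard them.
Initial partition by acceptance: {2,3,4,7} | {1,10}.
On input a, block {2,3,4,7} splits into {3,4,7} and {2}.
Split {1,10} by δ(·,b) → {1} and {10}.
No further refinement is possible. Final partition (4 blocks): {3,4,7} | {1} | {2} | {10}.

4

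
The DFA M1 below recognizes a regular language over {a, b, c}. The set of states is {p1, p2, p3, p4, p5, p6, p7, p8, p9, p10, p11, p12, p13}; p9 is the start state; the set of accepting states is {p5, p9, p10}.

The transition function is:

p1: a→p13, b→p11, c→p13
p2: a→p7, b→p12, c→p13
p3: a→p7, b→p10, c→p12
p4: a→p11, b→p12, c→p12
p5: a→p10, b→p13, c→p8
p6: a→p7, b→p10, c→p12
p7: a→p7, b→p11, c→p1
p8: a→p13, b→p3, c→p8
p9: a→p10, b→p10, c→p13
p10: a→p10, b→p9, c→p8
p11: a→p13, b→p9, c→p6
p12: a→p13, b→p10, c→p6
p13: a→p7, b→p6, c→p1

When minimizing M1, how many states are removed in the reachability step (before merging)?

3

No path from p9 leads to p2, p4, p5; the other 10 states are all reachable.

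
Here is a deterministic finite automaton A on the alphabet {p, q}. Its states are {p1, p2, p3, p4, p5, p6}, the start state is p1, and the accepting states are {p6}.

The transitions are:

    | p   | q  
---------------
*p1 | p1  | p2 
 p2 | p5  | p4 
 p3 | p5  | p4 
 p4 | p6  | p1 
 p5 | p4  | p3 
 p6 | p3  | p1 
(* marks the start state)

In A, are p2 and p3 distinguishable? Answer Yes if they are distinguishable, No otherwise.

No

Every state is reachable, so we keep all 6.
Initial partition by acceptance: {p6} | {p1,p2,p3,p4,p5}.
Split {p1,p2,p3,p4,p5} by δ(·,p) → {p1,p2,p3,p5} and {p4}.
Split {p1,p2,p3,p5} by δ(·,p) → {p1,p2,p3} and {p5}.
On input p, block {p1,p2,p3} splits into {p2,p3} and {p1}.
The partition is now stable with 5 blocks: {p6} | {p2,p3} | {p4} | {p5} | {p1}.
p2 and p3 lie in the same block of the stable partition, so they are equivalent — no string distinguishes them.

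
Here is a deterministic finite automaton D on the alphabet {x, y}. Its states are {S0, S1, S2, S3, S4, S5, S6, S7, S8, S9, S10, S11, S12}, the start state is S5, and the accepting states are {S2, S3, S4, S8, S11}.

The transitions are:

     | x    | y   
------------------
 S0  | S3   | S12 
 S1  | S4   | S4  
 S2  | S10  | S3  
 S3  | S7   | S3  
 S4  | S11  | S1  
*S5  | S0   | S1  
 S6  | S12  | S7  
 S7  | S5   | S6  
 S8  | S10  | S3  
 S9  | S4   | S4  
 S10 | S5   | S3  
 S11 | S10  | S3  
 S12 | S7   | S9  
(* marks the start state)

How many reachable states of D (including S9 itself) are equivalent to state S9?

2

First remove the unreachable states {S2,S8}; 11 states remain.
Start with accepting vs non-accepting: {S3,S4,S11} | {S0,S1,S5,S6,S7,S9,S10,S12}.
Refine {S3,S4,S11} on symbol x: members go to different blocks, giving {S3,S11} and {S4}.
On input x, block {S0,S1,S5,S6,S7,S9,S10,S12} splits into {S5,S6,S7,S10,S12} and {S1,S9} and {S0}.
On input x, block {S5,S6,S7,S10,S12} splits into {S6,S7,S10,S12} and {S5}.
On input x, block {S6,S7,S10,S12} splits into {S6,S12} and {S7,S10}.
Split {S6,S12} by δ(·,x) → {S6} and {S12}.
Refine {S7,S10} on symbol y: members go to different blocks, giving {S7} and {S10}.
Refine {S3,S11} on symbol x: members go to different blocks, giving {S3} and {S11}.
The partition is now stable with 10 blocks: {S3} | {S6} | {S4} | {S1,S9} | {S0} | {S5} | {S7} | {S12} | {S10} | {S11}.
State S9 belongs to the block {S1,S9}, which has 2 states.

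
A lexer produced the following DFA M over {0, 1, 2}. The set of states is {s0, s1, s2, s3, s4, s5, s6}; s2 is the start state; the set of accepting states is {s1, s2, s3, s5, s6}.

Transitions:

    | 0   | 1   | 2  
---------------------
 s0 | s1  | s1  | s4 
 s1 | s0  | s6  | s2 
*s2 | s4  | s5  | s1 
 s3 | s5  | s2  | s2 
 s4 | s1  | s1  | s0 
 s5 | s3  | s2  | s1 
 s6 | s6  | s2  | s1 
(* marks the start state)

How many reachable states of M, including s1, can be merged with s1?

2

Start with accepting vs non-accepting: {s1,s2,s3,s5,s6} | {s0,s4}.
On input 0, block {s1,s2,s3,s5,s6} splits into {s3,s5,s6} and {s1,s2}.
The partition is now stable with 3 blocks: {s3,s5,s6} | {s0,s4} | {s1,s2}.
State s1 belongs to the block {s1,s2}, which has 2 states.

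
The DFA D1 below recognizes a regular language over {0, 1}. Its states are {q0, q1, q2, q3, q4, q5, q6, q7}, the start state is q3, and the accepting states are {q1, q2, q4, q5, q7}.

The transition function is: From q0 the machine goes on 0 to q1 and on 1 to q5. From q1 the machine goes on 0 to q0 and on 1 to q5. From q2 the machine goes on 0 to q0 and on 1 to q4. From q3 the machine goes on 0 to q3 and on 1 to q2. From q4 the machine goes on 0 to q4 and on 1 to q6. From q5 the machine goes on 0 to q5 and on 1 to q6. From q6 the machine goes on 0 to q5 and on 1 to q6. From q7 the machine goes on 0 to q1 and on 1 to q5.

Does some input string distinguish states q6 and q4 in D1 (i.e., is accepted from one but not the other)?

Yes

Reachable states from the start: {q0,q1,q2,q3,q4,q5,q6}. Unreachable: {q7} — drop them.
P0 = {q1,q2,q4,q5} | {q0,q3,q6}.
On input 0, block {q1,q2,q4,q5} splits into {q1,q2} and {q4,q5}.
Refine {q0,q3,q6} on symbol 0: members go to different blocks, giving {q0} and {q3} and {q6}.
No further refinement is possible. Final partition (5 blocks): {q1,q2} | {q0} | {q4,q5} | {q3} | {q6}.
q6 and q4 end up in different blocks, so they are distinguishable. For instance, the string 'ε' is accepted from only q4.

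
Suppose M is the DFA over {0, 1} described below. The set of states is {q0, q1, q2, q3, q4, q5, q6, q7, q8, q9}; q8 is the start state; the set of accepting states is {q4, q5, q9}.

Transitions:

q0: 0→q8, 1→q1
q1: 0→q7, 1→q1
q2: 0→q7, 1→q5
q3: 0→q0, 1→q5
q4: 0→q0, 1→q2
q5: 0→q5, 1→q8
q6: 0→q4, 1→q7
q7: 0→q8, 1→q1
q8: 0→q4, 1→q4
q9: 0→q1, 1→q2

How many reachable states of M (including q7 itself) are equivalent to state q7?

2

First remove the unreachable states {q3,q6,q9}; 7 states remain.
P0 = {q4,q5} | {q0,q1,q2,q7,q8}.
On input 0, block {q4,q5} splits into {q4} and {q5}.
Split {q0,q1,q2,q7,q8} by δ(·,0) → {q0,q1,q2,q7} and {q8}.
Split {q0,q1,q2,q7} by δ(·,0) → {q0,q7} and {q1,q2}.
Refine {q1,q2} on symbol 1: members go to different blocks, giving {q1} and {q2}.
The partition is now stable with 6 blocks: {q4} | {q0,q7} | {q5} | {q8} | {q1} | {q2}.
State q7 belongs to the block {q0,q7}, which has 2 states.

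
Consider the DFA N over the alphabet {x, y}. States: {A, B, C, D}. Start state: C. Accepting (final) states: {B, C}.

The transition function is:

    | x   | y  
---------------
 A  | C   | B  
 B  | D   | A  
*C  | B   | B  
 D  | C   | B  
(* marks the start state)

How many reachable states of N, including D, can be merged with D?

2

P0 = {B,C} | {A,D}.
Refine {B,C} on symbol x: members go to different blocks, giving {B} and {C}.
Stable partition: {B} | {A,D} | {C} — 3 equivalence classes.
State D belongs to the block {A,D}, which has 2 states.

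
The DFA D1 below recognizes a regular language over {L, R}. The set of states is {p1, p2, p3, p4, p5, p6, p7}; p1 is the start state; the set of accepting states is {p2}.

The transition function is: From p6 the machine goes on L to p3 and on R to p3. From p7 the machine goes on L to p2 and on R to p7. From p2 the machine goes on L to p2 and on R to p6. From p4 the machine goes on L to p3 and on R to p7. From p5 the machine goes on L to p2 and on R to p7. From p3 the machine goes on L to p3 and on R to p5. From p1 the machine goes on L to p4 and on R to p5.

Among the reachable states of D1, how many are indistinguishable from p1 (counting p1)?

3

P0 = {p2} | {p1,p3,p4,p5,p6,p7}.
On input L, block {p1,p3,p4,p5,p6,p7} splits into {p1,p3,p4,p6} and {p5,p7}.
Refine {p1,p3,p4,p6} on symbol R: members go to different blocks, giving {p1,p3,p4} and {p6}.
The partition is now stable with 4 blocks: {p2} | {p1,p3,p4} | {p5,p7} | {p6}.
State p1 belongs to the block {p1,p3,p4}, which has 3 states.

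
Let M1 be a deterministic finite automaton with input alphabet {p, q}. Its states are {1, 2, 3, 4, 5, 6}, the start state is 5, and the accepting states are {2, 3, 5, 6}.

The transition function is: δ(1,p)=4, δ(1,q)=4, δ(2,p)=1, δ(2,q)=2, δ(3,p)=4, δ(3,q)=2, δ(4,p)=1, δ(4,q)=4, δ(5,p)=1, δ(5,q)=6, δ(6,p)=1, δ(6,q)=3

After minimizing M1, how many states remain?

Every state is reachable, so we keep all 6.
Start with accepting vs non-accepting: {2,3,5,6} | {1,4}.
No further refinement is possible. Final partition (2 blocks): {2,3,5,6} | {1,4}.

2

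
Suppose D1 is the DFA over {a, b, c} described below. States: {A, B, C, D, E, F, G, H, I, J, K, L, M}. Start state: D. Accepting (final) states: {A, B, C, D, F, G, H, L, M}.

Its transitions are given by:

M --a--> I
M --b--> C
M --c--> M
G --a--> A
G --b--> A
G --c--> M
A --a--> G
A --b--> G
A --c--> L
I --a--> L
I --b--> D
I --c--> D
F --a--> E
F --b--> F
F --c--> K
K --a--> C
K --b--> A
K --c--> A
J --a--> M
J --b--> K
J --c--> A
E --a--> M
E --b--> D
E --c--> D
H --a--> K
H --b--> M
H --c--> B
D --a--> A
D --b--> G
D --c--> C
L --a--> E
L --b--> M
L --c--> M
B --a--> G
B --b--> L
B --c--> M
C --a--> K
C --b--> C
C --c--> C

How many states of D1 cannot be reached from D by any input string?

No path from D leads to B, F, H, J; the other 9 states are all reachable.

4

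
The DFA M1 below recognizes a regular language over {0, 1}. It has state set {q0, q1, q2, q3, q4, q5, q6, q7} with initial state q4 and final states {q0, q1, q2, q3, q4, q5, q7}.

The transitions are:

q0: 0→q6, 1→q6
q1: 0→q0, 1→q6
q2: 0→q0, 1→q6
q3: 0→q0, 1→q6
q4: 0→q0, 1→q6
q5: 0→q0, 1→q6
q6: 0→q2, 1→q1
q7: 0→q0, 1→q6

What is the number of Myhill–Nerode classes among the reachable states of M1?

First remove the unreachable states {q3,q5,q7}; 5 states remain.
Start with accepting vs non-accepting: {q0,q1,q2,q4} | {q6}.
Split {q0,q1,q2,q4} by δ(·,0) → {q1,q2,q4} and {q0}.
Stable partition: {q1,q2,q4} | {q6} | {q0} — 3 equivalence classes.

3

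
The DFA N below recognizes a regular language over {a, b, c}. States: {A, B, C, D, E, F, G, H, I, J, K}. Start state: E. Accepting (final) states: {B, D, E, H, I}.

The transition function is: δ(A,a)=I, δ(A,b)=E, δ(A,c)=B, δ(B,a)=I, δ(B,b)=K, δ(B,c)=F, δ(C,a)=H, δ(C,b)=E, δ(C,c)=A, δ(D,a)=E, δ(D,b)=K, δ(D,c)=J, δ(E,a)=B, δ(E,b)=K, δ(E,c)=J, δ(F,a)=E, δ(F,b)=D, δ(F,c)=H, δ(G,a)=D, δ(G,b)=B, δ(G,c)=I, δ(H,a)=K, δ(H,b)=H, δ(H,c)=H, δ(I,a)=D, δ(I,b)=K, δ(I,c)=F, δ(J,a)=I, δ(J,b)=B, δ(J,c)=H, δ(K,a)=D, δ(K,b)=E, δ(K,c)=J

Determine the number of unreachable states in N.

3

BFS from E reaches {B, D, E, F, H, I, J, K}; the 3 state(s) A, C, G are never visited.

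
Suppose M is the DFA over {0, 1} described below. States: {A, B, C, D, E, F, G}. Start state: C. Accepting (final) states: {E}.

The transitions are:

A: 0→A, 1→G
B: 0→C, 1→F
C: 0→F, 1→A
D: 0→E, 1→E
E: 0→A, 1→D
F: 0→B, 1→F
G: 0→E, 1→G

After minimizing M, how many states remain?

Start with accepting vs non-accepting: {E} | {A,B,C,D,F,G}.
On input 0, block {A,B,C,D,F,G} splits into {A,B,C,F} and {D,G}.
Refine {A,B,C,F} on symbol 1: members go to different blocks, giving {B,C,F} and {A}.
On input 1, block {B,C,F} splits into {B,F} and {C}.
Split {B,F} by δ(·,0) → {B} and {F}.
Refine {D,G} on symbol 1: members go to different blocks, giving {D} and {G}.
No further refinement is possible. Final partition (7 blocks): {E} | {B} | {D} | {A} | {C} | {F} | {G}.

7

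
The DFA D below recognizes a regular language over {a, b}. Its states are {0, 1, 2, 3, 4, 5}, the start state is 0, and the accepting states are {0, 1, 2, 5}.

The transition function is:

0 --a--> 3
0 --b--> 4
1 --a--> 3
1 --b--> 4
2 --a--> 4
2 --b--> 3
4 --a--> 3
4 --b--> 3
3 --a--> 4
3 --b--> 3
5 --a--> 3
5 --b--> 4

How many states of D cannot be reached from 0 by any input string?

3

No path from 0 leads to 1, 2, 5; the other 3 states are all reachable.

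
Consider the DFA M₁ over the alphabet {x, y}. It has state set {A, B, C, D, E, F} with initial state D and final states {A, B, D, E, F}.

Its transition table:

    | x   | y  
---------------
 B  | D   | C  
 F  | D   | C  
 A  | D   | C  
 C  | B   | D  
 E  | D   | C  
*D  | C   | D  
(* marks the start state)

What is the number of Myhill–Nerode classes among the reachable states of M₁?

3

States {A,E,F} cannot be reached from the start state, so discard them.
Start with accepting vs non-accepting: {B,D} | {C}.
Split {B,D} by δ(·,x) → {B} and {D}.
Stable partition: {B} | {C} | {D} — 3 equivalence classes.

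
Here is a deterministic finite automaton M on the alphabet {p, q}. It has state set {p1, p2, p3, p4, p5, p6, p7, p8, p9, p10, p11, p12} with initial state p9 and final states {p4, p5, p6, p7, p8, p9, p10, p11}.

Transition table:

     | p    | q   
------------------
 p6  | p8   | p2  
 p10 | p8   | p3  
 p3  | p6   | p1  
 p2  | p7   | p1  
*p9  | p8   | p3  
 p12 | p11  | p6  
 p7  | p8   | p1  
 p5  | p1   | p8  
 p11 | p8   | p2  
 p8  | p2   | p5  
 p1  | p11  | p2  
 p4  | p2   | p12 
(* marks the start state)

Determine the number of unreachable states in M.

3

Starting at p9 and following transitions, the reachable set is {p1, p2, p3, p5, p6, p7, p8, p9, p11}. That leaves p4, p10, p12 unreachable — 3 in total.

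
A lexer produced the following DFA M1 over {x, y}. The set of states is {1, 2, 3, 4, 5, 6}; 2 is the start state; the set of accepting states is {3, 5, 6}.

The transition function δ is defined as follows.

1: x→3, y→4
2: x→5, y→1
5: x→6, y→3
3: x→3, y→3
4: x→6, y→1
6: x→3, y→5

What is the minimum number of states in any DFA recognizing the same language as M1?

All states are reachable from the start state.
Initial partition by acceptance: {3,5,6} | {1,2,4}.
Stable partition: {3,5,6} | {1,2,4} — 2 equivalence classes.

2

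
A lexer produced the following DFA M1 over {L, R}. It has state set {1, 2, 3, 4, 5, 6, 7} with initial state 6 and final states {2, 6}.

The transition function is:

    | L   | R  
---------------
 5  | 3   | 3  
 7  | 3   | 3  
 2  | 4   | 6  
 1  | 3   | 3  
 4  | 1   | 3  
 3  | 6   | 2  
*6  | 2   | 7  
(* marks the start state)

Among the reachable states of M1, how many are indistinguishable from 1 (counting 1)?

2

First remove the unreachable states {5}; 6 states remain.
P0 = {2,6} | {1,3,4,7}.
On input L, block {2,6} splits into {2} and {6}.
Split {1,3,4,7} by δ(·,L) → {1,4,7} and {3}.
Split {1,4,7} by δ(·,L) → {1,7} and {4}.
No further refinement is possible. Final partition (5 blocks): {2} | {1,7} | {6} | {3} | {4}.
The equivalence class containing 1 is {1,7}, of size 2.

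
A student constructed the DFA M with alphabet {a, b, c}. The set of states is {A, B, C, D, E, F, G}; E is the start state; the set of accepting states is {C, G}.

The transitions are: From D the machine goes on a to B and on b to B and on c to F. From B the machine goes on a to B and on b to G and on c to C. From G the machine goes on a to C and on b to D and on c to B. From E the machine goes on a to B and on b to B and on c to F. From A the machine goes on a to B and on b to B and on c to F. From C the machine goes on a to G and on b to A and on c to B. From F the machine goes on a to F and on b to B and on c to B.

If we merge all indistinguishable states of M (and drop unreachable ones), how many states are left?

4

All states are reachable from the start state.
Initial partition by acceptance: {C,G} | {A,B,D,E,F}.
Split {A,B,D,E,F} by δ(·,b) → {A,D,E,F} and {B}.
Split {A,D,E,F} by δ(·,a) → {A,D,E} and {F}.
No further refinement is possible. Final partition (4 blocks): {C,G} | {A,D,E} | {B} | {F}.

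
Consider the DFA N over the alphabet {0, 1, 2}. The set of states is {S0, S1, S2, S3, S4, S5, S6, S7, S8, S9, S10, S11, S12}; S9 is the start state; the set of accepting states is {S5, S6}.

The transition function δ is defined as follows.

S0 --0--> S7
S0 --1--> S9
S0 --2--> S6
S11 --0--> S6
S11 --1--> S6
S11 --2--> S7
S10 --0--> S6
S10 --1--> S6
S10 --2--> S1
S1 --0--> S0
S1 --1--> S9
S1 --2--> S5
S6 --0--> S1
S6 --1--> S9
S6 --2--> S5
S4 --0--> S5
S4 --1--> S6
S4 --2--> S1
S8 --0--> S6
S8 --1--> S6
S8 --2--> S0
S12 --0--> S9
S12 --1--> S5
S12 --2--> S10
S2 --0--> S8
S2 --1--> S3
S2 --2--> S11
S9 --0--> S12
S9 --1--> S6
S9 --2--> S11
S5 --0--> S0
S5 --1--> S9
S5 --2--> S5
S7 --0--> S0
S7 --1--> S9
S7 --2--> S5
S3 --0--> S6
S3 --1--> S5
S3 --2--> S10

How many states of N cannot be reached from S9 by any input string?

4

BFS from S9 reaches {S0, S1, S5, S6, S7, S9, S10, S11, S12}; the 4 state(s) S2, S3, S4, S8 are never visited.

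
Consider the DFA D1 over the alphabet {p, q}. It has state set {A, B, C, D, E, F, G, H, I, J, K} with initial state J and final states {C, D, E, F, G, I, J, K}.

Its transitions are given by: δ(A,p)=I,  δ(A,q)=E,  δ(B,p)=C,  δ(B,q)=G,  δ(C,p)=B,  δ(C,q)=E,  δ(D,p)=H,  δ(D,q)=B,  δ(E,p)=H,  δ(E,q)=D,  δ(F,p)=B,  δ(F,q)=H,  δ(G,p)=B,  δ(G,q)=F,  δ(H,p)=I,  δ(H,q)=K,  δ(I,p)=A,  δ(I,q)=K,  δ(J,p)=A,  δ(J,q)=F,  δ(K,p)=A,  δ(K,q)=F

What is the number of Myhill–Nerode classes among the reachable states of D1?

Every state is reachable, so we keep all 11.
Initial partition by acceptance: {C,D,E,F,G,I,J,K} | {A,B,H}.
Split {C,D,E,F,G,I,J,K} by δ(·,q) → {C,E,G,I,J,K} and {D,F}.
Split {C,E,G,I,J,K} by δ(·,q) → {E,G,J,K} and {C,I}.
No further refinement is possible. Final partition (4 blocks): {E,G,J,K} | {A,B,H} | {D,F} | {C,I}.

4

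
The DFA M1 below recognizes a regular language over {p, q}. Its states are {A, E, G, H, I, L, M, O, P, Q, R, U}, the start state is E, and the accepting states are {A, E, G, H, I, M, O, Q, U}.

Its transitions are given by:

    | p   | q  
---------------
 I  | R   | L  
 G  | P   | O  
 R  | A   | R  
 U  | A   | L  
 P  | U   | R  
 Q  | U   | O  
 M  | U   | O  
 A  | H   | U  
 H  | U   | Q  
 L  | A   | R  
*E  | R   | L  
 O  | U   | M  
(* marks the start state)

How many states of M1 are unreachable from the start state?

BFS from E reaches {A, E, H, L, M, O, Q, R, U}; the 3 state(s) G, I, P are never visited.

3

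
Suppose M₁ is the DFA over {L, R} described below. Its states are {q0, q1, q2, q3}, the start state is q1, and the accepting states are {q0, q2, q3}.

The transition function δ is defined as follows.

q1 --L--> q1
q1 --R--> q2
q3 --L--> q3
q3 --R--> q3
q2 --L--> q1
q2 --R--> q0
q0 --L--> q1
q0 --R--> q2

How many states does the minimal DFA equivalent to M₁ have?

2

Reachable states from the start: {q0,q1,q2}. Unreachable: {q3} — drop them.
Initial partition by acceptance: {q0,q2} | {q1}.
No further refinement is possible. Final partition (2 blocks): {q0,q2} | {q1}.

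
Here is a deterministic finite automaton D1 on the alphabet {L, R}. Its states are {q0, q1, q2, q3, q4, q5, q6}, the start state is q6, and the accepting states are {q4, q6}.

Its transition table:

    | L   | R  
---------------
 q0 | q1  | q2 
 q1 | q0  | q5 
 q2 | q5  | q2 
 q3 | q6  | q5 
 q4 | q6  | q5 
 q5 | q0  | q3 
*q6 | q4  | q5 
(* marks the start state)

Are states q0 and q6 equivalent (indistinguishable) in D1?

Start with accepting vs non-accepting: {q4,q6} | {q0,q1,q2,q3,q5}.
Split {q0,q1,q2,q3,q5} by δ(·,L) → {q0,q1,q2,q5} and {q3}.
Refine {q0,q1,q2,q5} on symbol R: members go to different blocks, giving {q0,q1,q2} and {q5}.
Split {q0,q1,q2} by δ(·,L) → {q0,q1} and {q2}.
Refine {q0,q1} on symbol R: members go to different blocks, giving {q0} and {q1}.
No further refinement is possible. Final partition (6 blocks): {q4,q6} | {q0} | {q3} | {q5} | {q2} | {q1}.
q0 and q6 end up in different blocks, so they are distinguishable. For instance, the string 'ε' is accepted from only q6.

No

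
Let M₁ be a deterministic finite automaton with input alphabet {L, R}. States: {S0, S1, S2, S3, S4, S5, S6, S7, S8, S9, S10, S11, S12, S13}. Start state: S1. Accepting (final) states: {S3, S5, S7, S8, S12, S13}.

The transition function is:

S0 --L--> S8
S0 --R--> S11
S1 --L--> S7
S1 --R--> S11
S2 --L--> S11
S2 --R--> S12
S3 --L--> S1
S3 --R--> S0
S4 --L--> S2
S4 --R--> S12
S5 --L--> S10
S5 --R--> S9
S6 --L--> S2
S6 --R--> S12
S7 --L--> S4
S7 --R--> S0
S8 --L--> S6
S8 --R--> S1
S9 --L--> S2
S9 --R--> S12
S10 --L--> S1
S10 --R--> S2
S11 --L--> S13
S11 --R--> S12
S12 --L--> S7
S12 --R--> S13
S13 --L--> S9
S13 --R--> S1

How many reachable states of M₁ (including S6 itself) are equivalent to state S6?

3

Reachable states from the start: {S0,S1,S2,S4,S6,S7,S8,S9,S11,S12,S13}. Unreachable: {S3,S5,S10} — drop them.
Start with accepting vs non-accepting: {S7,S8,S12,S13} | {S0,S1,S2,S4,S6,S9,S11}.
Split {S7,S8,S12,S13} by δ(·,L) → {S7,S8,S13} and {S12}.
Refine {S0,S1,S2,S4,S6,S9,S11} on symbol L: members go to different blocks, giving {S2,S4,S6,S9} and {S0,S1,S11}.
Split {S2,S4,S6,S9} by δ(·,L) → {S4,S6,S9} and {S2}.
Split {S0,S1,S11} by δ(·,R) → {S0,S1} and {S11}.
No further refinement is possible. Final partition (6 blocks): {S7,S8,S13} | {S4,S6,S9} | {S12} | {S0,S1} | {S2} | {S11}.
State S6 belongs to the block {S4,S6,S9}, which has 3 states.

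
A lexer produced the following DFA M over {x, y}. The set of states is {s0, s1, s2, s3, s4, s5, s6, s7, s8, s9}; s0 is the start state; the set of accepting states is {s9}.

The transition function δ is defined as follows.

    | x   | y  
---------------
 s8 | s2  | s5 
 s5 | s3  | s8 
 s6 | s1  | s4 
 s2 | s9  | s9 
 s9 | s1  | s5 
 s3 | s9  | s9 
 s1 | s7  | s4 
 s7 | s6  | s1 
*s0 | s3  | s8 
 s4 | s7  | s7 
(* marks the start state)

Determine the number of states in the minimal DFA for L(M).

4

Start with accepting vs non-accepting: {s9} | {s0,s1,s2,s3,s4,s5,s6,s7,s8}.
Split {s0,s1,s2,s3,s4,s5,s6,s7,s8} by δ(·,x) → {s0,s1,s4,s5,s6,s7,s8} and {s2,s3}.
Refine {s0,s1,s4,s5,s6,s7,s8} on symbol x: members go to different blocks, giving {s1,s4,s6,s7} and {s0,s5,s8}.
The partition is now stable with 4 blocks: {s9} | {s1,s4,s6,s7} | {s2,s3} | {s0,s5,s8}.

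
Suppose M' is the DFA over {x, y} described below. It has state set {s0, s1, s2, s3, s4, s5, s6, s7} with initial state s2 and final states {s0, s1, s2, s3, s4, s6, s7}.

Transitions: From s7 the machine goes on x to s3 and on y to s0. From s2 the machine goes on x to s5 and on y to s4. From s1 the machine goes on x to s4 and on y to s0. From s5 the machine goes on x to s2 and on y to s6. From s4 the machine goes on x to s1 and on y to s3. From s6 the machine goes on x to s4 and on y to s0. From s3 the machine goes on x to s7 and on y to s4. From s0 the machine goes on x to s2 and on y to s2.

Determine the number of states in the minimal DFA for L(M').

5

Every state is reachable, so we keep all 8.
Start with accepting vs non-accepting: {s0,s1,s2,s3,s4,s6,s7} | {s5}.
On input x, block {s0,s1,s2,s3,s4,s6,s7} splits into {s0,s1,s3,s4,s6,s7} and {s2}.
Split {s0,s1,s3,s4,s6,s7} by δ(·,x) → {s1,s3,s4,s6,s7} and {s0}.
On input y, block {s1,s3,s4,s6,s7} splits into {s1,s6,s7} and {s3,s4}.
Stable partition: {s1,s6,s7} | {s5} | {s2} | {s0} | {s3,s4} — 5 equivalence classes.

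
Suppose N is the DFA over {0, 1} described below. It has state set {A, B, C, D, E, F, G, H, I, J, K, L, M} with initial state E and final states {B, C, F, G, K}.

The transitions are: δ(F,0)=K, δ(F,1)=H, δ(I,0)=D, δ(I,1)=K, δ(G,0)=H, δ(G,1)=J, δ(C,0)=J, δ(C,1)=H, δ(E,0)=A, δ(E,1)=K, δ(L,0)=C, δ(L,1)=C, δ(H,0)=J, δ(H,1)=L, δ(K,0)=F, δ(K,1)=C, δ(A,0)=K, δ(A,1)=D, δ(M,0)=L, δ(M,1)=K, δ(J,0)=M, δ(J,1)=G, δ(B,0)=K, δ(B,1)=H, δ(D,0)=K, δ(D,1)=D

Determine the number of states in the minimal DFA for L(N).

10

First remove the unreachable states {B,I}; 11 states remain.
P0 = {C,F,G,K} | {A,D,E,H,J,L,M}.
Refine {C,F,G,K} on symbol 0: members go to different blocks, giving {C,G} and {F,K}.
On input 0, block {A,D,E,H,J,L,M} splits into {E,H,J,M} and {A,D} and {L}.
On input 0, block {E,H,J,M} splits into {H,J} and {E} and {M}.
Refine {H,J} on symbol 0: members go to different blocks, giving {H} and {J}.
Split {C,G} by δ(·,0) → {C} and {G}.
Split {F,K} by δ(·,1) → {F} and {K}.
The partition is now stable with 10 blocks: {C} | {H} | {F} | {A,D} | {L} | {E} | {M} | {J} | {G} | {K}.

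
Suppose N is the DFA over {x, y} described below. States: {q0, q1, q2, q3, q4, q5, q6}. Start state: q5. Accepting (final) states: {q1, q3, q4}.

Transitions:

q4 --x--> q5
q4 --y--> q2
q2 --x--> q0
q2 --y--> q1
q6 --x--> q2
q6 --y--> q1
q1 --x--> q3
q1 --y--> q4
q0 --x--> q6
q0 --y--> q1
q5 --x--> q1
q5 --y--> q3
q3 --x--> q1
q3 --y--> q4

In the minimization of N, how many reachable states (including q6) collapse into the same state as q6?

3

All states are reachable from the start state.
P0 = {q1,q3,q4} | {q0,q2,q5,q6}.
Split {q1,q3,q4} by δ(·,x) → {q1,q3} and {q4}.
On input x, block {q0,q2,q5,q6} splits into {q0,q2,q6} and {q5}.
The partition is now stable with 4 blocks: {q1,q3} | {q0,q2,q6} | {q4} | {q5}.
State q6 belongs to the block {q0,q2,q6}, which has 3 states.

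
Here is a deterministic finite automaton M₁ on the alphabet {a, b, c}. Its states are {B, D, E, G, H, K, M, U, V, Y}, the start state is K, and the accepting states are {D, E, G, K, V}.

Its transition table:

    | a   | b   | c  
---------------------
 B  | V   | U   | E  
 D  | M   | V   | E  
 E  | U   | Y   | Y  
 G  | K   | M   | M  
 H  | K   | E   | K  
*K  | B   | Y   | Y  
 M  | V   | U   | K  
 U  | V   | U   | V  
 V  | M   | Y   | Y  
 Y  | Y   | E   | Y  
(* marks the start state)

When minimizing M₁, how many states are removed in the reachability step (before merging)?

3

Starting at K and following transitions, the reachable set is {B, E, K, M, U, V, Y}. That leaves D, G, H unreachable — 3 in total.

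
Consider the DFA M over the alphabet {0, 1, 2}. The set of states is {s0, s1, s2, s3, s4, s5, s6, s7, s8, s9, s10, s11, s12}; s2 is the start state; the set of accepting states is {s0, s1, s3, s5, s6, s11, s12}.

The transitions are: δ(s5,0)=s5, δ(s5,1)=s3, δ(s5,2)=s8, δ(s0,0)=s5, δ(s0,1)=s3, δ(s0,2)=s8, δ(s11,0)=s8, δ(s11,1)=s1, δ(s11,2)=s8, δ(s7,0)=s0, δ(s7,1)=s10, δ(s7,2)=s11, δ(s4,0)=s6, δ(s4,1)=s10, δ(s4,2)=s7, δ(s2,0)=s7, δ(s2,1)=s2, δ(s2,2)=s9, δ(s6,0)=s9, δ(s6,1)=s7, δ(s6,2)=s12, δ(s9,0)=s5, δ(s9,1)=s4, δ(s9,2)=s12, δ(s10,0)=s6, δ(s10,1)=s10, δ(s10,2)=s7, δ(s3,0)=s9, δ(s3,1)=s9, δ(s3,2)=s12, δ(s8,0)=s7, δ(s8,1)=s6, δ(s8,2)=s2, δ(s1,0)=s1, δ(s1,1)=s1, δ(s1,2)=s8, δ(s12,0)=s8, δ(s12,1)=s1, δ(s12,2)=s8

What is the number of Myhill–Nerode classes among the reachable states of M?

Initial partition by acceptance: {s0,s1,s3,s5,s6,s11,s12} | {s2,s4,s7,s8,s9,s10}.
Refine {s0,s1,s3,s5,s6,s11,s12} on symbol 0: members go to different blocks, giving {s3,s6,s11,s12} and {s0,s1,s5}.
Refine {s3,s6,s11,s12} on symbol 1: members go to different blocks, giving {s3,s6} and {s11,s12}.
Refine {s2,s4,s7,s8,s9,s10} on symbol 0: members go to different blocks, giving {s2,s8} and {s4,s10} and {s7,s9}.
Split {s2,s8} by δ(·,1) → {s2} and {s8}.
On input 1, block {s0,s1,s5} splits into {s0,s5} and {s1}.
Stable partition: {s3,s6} | {s2} | {s0,s5} | {s11,s12} | {s4,s10} | {s7,s9} | {s8} | {s1} — 8 equivalence classes.

8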